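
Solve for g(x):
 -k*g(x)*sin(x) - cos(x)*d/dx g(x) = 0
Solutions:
 g(x) = C1*exp(k*log(cos(x)))


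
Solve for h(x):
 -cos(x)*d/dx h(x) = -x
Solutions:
 h(x) = C1 + Integral(x/cos(x), x)


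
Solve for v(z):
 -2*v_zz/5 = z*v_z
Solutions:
 v(z) = C1 + C2*erf(sqrt(5)*z/2)


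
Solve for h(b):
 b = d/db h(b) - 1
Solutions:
 h(b) = C1 + b^2/2 + b


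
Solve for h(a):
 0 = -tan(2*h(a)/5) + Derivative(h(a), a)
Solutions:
 h(a) = -5*asin(C1*exp(2*a/5))/2 + 5*pi/2
 h(a) = 5*asin(C1*exp(2*a/5))/2


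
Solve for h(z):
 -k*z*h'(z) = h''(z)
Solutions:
 h(z) = Piecewise((-sqrt(2)*sqrt(pi)*C1*erf(sqrt(2)*sqrt(k)*z/2)/(2*sqrt(k)) - C2, (k > 0) | (k < 0)), (-C1*z - C2, True))


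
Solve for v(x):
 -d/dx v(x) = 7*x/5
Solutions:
 v(x) = C1 - 7*x^2/10


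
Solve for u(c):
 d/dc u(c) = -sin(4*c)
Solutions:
 u(c) = C1 + cos(4*c)/4


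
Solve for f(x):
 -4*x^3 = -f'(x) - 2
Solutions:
 f(x) = C1 + x^4 - 2*x


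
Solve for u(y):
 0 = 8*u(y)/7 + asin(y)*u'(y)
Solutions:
 u(y) = C1*exp(-8*Integral(1/asin(y), y)/7)


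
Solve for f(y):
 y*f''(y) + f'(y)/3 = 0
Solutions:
 f(y) = C1 + C2*y^(2/3)


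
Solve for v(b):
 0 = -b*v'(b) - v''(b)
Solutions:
 v(b) = C1 + C2*erf(sqrt(2)*b/2)


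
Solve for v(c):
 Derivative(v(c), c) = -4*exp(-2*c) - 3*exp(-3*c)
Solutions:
 v(c) = C1 + 2*exp(-2*c) + exp(-3*c)


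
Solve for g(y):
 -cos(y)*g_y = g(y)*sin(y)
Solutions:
 g(y) = C1*cos(y)


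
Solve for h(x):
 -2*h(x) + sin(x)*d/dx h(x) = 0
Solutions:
 h(x) = C1*(cos(x) - 1)/(cos(x) + 1)


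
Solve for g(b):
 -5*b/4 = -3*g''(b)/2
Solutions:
 g(b) = C1 + C2*b + 5*b^3/36


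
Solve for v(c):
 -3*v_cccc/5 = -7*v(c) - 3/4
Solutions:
 v(c) = C1*exp(-3^(3/4)*35^(1/4)*c/3) + C2*exp(3^(3/4)*35^(1/4)*c/3) + C3*sin(3^(3/4)*35^(1/4)*c/3) + C4*cos(3^(3/4)*35^(1/4)*c/3) - 3/28


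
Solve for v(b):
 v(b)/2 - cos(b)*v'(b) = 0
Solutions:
 v(b) = C1*(sin(b) + 1)^(1/4)/(sin(b) - 1)^(1/4)


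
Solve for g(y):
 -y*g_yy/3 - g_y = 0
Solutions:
 g(y) = C1 + C2/y^2


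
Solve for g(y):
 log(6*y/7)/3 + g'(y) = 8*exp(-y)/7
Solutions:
 g(y) = C1 - y*log(y)/3 + y*(-log(6) + 1 + log(7))/3 - 8*exp(-y)/7


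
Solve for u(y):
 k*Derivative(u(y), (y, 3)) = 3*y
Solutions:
 u(y) = C1 + C2*y + C3*y^2 + y^4/(8*k)


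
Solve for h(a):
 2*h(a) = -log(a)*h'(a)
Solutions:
 h(a) = C1*exp(-2*li(a))


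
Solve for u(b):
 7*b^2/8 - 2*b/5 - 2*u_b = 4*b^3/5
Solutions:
 u(b) = C1 - b^4/10 + 7*b^3/48 - b^2/10


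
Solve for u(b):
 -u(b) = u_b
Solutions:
 u(b) = C1*exp(-b)


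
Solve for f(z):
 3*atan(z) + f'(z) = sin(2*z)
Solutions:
 f(z) = C1 - 3*z*atan(z) + 3*log(z^2 + 1)/2 - cos(2*z)/2


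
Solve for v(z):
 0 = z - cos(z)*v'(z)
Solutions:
 v(z) = C1 + Integral(z/cos(z), z)


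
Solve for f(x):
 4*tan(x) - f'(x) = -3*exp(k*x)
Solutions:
 f(x) = C1 + 3*Piecewise((exp(k*x)/k, Ne(k, 0)), (x, True)) - 4*log(cos(x))


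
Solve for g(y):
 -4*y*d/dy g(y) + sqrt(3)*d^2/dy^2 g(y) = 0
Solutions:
 g(y) = C1 + C2*erfi(sqrt(2)*3^(3/4)*y/3)


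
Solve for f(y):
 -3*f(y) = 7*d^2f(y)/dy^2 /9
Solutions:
 f(y) = C1*sin(3*sqrt(21)*y/7) + C2*cos(3*sqrt(21)*y/7)


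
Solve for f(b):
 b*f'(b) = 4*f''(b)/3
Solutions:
 f(b) = C1 + C2*erfi(sqrt(6)*b/4)


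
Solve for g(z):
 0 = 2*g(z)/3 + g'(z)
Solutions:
 g(z) = C1*exp(-2*z/3)


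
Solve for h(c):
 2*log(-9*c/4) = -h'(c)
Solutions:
 h(c) = C1 - 2*c*log(-c) + 2*c*(-2*log(3) + 1 + 2*log(2))


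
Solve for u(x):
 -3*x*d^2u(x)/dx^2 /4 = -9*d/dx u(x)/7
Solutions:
 u(x) = C1 + C2*x^(19/7)


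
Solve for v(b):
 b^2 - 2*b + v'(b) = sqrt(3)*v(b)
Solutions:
 v(b) = C1*exp(sqrt(3)*b) + sqrt(3)*b^2/3 - 2*sqrt(3)*b/3 + 2*b/3 - 2/3 + 2*sqrt(3)/9


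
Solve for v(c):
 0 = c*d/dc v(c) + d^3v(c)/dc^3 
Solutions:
 v(c) = C1 + Integral(C2*airyai(-c) + C3*airybi(-c), c)


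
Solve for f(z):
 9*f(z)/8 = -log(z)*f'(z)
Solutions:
 f(z) = C1*exp(-9*li(z)/8)


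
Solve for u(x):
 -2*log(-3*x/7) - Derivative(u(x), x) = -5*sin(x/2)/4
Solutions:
 u(x) = C1 - 2*x*log(-x) - 2*x*log(3) + 2*x + 2*x*log(7) - 5*cos(x/2)/2


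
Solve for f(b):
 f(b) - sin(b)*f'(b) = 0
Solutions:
 f(b) = C1*sqrt(cos(b) - 1)/sqrt(cos(b) + 1)


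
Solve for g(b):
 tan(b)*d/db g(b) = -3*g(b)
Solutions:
 g(b) = C1/sin(b)^3


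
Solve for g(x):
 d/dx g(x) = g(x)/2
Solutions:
 g(x) = C1*exp(x/2)


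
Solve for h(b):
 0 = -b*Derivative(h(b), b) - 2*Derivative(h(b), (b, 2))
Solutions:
 h(b) = C1 + C2*erf(b/2)


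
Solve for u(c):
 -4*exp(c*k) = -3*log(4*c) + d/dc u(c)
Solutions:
 u(c) = C1 + 3*c*log(c) + 3*c*(-1 + 2*log(2)) + Piecewise((-4*exp(c*k)/k, Ne(k, 0)), (-4*c, True))


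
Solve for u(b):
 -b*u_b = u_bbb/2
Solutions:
 u(b) = C1 + Integral(C2*airyai(-2^(1/3)*b) + C3*airybi(-2^(1/3)*b), b)


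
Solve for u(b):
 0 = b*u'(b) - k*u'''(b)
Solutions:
 u(b) = C1 + Integral(C2*airyai(b*(1/k)^(1/3)) + C3*airybi(b*(1/k)^(1/3)), b)


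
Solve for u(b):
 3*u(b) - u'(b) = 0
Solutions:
 u(b) = C1*exp(3*b)


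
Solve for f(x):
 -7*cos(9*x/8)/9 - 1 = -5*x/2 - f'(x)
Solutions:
 f(x) = C1 - 5*x^2/4 + x + 56*sin(9*x/8)/81


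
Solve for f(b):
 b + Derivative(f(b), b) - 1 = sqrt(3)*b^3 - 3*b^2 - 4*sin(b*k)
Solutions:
 f(b) = C1 + sqrt(3)*b^4/4 - b^3 - b^2/2 + b + 4*cos(b*k)/k


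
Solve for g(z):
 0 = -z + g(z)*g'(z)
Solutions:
 g(z) = -sqrt(C1 + z^2)
 g(z) = sqrt(C1 + z^2)


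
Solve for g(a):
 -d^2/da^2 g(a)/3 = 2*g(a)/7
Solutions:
 g(a) = C1*sin(sqrt(42)*a/7) + C2*cos(sqrt(42)*a/7)


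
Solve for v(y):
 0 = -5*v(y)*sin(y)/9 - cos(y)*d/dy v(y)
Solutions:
 v(y) = C1*cos(y)^(5/9)


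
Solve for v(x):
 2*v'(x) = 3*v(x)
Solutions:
 v(x) = C1*exp(3*x/2)


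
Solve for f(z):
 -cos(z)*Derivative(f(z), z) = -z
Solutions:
 f(z) = C1 + Integral(z/cos(z), z)


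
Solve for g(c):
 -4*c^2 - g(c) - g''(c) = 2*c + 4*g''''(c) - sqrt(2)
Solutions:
 g(c) = -4*c^2 - 2*c + (C1*sin(sqrt(2)*c*cos(atan(sqrt(15))/2)/2) + C2*cos(sqrt(2)*c*cos(atan(sqrt(15))/2)/2))*exp(-sqrt(2)*c*sin(atan(sqrt(15))/2)/2) + (C3*sin(sqrt(2)*c*cos(atan(sqrt(15))/2)/2) + C4*cos(sqrt(2)*c*cos(atan(sqrt(15))/2)/2))*exp(sqrt(2)*c*sin(atan(sqrt(15))/2)/2) + sqrt(2) + 8


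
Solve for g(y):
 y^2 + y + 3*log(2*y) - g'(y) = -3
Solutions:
 g(y) = C1 + y^3/3 + y^2/2 + 3*y*log(y) + y*log(8)


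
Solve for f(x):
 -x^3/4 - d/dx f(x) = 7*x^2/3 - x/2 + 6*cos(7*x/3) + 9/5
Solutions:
 f(x) = C1 - x^4/16 - 7*x^3/9 + x^2/4 - 9*x/5 - 18*sin(7*x/3)/7


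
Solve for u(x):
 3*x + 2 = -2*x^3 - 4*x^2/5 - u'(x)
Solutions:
 u(x) = C1 - x^4/2 - 4*x^3/15 - 3*x^2/2 - 2*x


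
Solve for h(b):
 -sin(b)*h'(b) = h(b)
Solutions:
 h(b) = C1*sqrt(cos(b) + 1)/sqrt(cos(b) - 1)


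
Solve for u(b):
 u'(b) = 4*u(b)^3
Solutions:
 u(b) = -sqrt(2)*sqrt(-1/(C1 + 4*b))/2
 u(b) = sqrt(2)*sqrt(-1/(C1 + 4*b))/2


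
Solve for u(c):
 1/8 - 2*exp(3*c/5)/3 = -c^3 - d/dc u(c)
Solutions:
 u(c) = C1 - c^4/4 - c/8 + 10*exp(3*c/5)/9


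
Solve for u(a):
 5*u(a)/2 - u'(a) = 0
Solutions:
 u(a) = C1*exp(5*a/2)


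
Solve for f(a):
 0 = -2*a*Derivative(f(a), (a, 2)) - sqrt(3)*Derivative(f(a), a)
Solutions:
 f(a) = C1 + C2*a^(1 - sqrt(3)/2)


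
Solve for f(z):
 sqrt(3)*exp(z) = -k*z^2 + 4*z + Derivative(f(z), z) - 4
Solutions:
 f(z) = C1 + k*z^3/3 - 2*z^2 + 4*z + sqrt(3)*exp(z)


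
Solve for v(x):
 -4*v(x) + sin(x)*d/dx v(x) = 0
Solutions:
 v(x) = C1*(cos(x)^2 - 2*cos(x) + 1)/(cos(x)^2 + 2*cos(x) + 1)


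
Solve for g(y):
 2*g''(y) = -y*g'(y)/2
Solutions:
 g(y) = C1 + C2*erf(sqrt(2)*y/4)


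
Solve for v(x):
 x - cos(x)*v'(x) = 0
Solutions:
 v(x) = C1 + Integral(x/cos(x), x)


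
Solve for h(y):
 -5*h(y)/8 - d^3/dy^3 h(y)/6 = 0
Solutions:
 h(y) = C3*exp(-30^(1/3)*y/2) + (C1*sin(10^(1/3)*3^(5/6)*y/4) + C2*cos(10^(1/3)*3^(5/6)*y/4))*exp(30^(1/3)*y/4)


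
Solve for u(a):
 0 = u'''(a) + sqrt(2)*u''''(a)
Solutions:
 u(a) = C1 + C2*a + C3*a^2 + C4*exp(-sqrt(2)*a/2)


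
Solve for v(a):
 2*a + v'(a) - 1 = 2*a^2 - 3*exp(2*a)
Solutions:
 v(a) = C1 + 2*a^3/3 - a^2 + a - 3*exp(2*a)/2


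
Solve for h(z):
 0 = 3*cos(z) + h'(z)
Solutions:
 h(z) = C1 - 3*sin(z)


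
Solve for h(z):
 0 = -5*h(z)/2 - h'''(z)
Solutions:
 h(z) = C3*exp(-2^(2/3)*5^(1/3)*z/2) + (C1*sin(2^(2/3)*sqrt(3)*5^(1/3)*z/4) + C2*cos(2^(2/3)*sqrt(3)*5^(1/3)*z/4))*exp(2^(2/3)*5^(1/3)*z/4)


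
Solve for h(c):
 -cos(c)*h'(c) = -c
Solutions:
 h(c) = C1 + Integral(c/cos(c), c)


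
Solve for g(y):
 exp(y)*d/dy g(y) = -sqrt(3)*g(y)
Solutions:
 g(y) = C1*exp(sqrt(3)*exp(-y))


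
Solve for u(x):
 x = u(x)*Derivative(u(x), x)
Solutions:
 u(x) = -sqrt(C1 + x^2)
 u(x) = sqrt(C1 + x^2)


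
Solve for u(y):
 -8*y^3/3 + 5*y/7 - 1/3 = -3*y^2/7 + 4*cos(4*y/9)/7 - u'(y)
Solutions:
 u(y) = C1 + 2*y^4/3 - y^3/7 - 5*y^2/14 + y/3 + 9*sin(4*y/9)/7


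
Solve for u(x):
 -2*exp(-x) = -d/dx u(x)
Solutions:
 u(x) = C1 - 2*exp(-x)


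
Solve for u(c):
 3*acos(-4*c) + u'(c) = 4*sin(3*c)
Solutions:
 u(c) = C1 - 3*c*acos(-4*c) - 3*sqrt(1 - 16*c^2)/4 - 4*cos(3*c)/3


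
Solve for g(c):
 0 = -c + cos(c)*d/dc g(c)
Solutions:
 g(c) = C1 + Integral(c/cos(c), c)


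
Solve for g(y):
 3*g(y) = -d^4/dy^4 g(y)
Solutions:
 g(y) = (C1*sin(sqrt(2)*3^(1/4)*y/2) + C2*cos(sqrt(2)*3^(1/4)*y/2))*exp(-sqrt(2)*3^(1/4)*y/2) + (C3*sin(sqrt(2)*3^(1/4)*y/2) + C4*cos(sqrt(2)*3^(1/4)*y/2))*exp(sqrt(2)*3^(1/4)*y/2)


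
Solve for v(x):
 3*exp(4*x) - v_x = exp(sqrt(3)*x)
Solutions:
 v(x) = C1 + 3*exp(4*x)/4 - sqrt(3)*exp(sqrt(3)*x)/3


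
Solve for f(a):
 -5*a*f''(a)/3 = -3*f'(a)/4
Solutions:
 f(a) = C1 + C2*a^(29/20)


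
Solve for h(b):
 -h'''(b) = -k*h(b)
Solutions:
 h(b) = C1*exp(b*k^(1/3)) + C2*exp(b*k^(1/3)*(-1 + sqrt(3)*I)/2) + C3*exp(-b*k^(1/3)*(1 + sqrt(3)*I)/2)


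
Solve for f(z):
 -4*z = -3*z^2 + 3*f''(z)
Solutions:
 f(z) = C1 + C2*z + z^4/12 - 2*z^3/9


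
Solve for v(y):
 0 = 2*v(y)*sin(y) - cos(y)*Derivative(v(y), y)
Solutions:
 v(y) = C1/cos(y)^2


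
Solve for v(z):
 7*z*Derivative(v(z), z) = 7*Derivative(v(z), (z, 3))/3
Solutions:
 v(z) = C1 + Integral(C2*airyai(3^(1/3)*z) + C3*airybi(3^(1/3)*z), z)


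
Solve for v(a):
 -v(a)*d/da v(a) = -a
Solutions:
 v(a) = -sqrt(C1 + a^2)
 v(a) = sqrt(C1 + a^2)


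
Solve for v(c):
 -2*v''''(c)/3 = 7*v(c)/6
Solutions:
 v(c) = (C1*sin(7^(1/4)*c/2) + C2*cos(7^(1/4)*c/2))*exp(-7^(1/4)*c/2) + (C3*sin(7^(1/4)*c/2) + C4*cos(7^(1/4)*c/2))*exp(7^(1/4)*c/2)


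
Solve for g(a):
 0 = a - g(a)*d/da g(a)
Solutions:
 g(a) = -sqrt(C1 + a^2)
 g(a) = sqrt(C1 + a^2)


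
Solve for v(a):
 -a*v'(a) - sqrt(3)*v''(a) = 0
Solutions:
 v(a) = C1 + C2*erf(sqrt(2)*3^(3/4)*a/6)


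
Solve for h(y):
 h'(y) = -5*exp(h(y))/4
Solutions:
 h(y) = log(1/(C1 + 5*y)) + 2*log(2)


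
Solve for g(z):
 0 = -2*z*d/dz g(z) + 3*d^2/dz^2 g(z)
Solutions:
 g(z) = C1 + C2*erfi(sqrt(3)*z/3)


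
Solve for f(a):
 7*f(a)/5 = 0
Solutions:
 f(a) = 0


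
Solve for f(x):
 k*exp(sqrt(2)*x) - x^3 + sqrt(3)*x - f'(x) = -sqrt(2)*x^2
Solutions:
 f(x) = C1 + sqrt(2)*k*exp(sqrt(2)*x)/2 - x^4/4 + sqrt(2)*x^3/3 + sqrt(3)*x^2/2


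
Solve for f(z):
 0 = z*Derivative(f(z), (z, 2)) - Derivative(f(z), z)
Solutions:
 f(z) = C1 + C2*z^2


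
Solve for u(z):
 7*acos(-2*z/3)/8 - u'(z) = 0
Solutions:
 u(z) = C1 + 7*z*acos(-2*z/3)/8 + 7*sqrt(9 - 4*z^2)/16


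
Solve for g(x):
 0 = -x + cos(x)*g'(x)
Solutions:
 g(x) = C1 + Integral(x/cos(x), x)


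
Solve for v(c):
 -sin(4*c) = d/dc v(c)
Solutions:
 v(c) = C1 + cos(4*c)/4


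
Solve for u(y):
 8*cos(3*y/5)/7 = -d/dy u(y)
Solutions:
 u(y) = C1 - 40*sin(3*y/5)/21


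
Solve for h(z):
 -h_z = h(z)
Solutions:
 h(z) = C1*exp(-z)


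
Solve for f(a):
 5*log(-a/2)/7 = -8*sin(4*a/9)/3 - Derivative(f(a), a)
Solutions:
 f(a) = C1 - 5*a*log(-a)/7 + 5*a*log(2)/7 + 5*a/7 + 6*cos(4*a/9)


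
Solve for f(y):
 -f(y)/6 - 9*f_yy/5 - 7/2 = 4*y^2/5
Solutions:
 f(y) = C1*sin(sqrt(30)*y/18) + C2*cos(sqrt(30)*y/18) - 24*y^2/5 + 2067/25


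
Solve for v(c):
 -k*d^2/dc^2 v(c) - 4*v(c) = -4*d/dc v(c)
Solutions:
 v(c) = C1*exp(2*c*(1 - sqrt(1 - k))/k) + C2*exp(2*c*(sqrt(1 - k) + 1)/k)


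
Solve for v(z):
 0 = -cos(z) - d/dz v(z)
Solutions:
 v(z) = C1 - sin(z)


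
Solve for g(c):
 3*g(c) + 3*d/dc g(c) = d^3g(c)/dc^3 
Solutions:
 g(c) = C1*exp(-2^(1/3)*c*(2/(sqrt(5) + 3)^(1/3) + 2^(1/3)*(sqrt(5) + 3)^(1/3))/4)*sin(2^(1/3)*sqrt(3)*c*(-2^(1/3)*(sqrt(5) + 3)^(1/3) + 2/(sqrt(5) + 3)^(1/3))/4) + C2*exp(-2^(1/3)*c*(2/(sqrt(5) + 3)^(1/3) + 2^(1/3)*(sqrt(5) + 3)^(1/3))/4)*cos(2^(1/3)*sqrt(3)*c*(-2^(1/3)*(sqrt(5) + 3)^(1/3) + 2/(sqrt(5) + 3)^(1/3))/4) + C3*exp(2^(1/3)*c*((sqrt(5) + 3)^(-1/3) + 2^(1/3)*(sqrt(5) + 3)^(1/3)/2))


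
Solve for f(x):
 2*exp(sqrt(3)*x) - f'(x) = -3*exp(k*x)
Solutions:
 f(x) = C1 + 2*sqrt(3)*exp(sqrt(3)*x)/3 + 3*exp(k*x)/k


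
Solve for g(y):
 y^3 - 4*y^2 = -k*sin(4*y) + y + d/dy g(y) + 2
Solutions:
 g(y) = C1 - k*cos(4*y)/4 + y^4/4 - 4*y^3/3 - y^2/2 - 2*y


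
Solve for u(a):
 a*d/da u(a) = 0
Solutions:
 u(a) = C1


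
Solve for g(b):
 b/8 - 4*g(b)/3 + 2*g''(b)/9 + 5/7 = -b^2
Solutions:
 g(b) = C1*exp(-sqrt(6)*b) + C2*exp(sqrt(6)*b) + 3*b^2/4 + 3*b/32 + 11/14


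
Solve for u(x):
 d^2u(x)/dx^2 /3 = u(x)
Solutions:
 u(x) = C1*exp(-sqrt(3)*x) + C2*exp(sqrt(3)*x)


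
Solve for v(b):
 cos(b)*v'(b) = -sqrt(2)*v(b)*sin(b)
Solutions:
 v(b) = C1*cos(b)^(sqrt(2))


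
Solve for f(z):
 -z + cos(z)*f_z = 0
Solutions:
 f(z) = C1 + Integral(z/cos(z), z)


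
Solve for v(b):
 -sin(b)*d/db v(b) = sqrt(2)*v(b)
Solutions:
 v(b) = C1*(cos(b) + 1)^(sqrt(2)/2)/(cos(b) - 1)^(sqrt(2)/2)


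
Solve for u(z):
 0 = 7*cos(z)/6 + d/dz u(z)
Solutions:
 u(z) = C1 - 7*sin(z)/6


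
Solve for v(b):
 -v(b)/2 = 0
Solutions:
 v(b) = 0


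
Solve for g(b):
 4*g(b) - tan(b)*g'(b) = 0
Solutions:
 g(b) = C1*sin(b)^4


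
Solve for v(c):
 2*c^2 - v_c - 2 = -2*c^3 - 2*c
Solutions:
 v(c) = C1 + c^4/2 + 2*c^3/3 + c^2 - 2*c


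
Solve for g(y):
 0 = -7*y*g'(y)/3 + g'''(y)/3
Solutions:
 g(y) = C1 + Integral(C2*airyai(7^(1/3)*y) + C3*airybi(7^(1/3)*y), y)


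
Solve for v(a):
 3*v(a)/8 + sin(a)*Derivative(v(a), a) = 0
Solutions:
 v(a) = C1*(cos(a) + 1)^(3/16)/(cos(a) - 1)^(3/16)


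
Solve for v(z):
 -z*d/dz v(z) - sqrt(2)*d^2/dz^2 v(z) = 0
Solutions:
 v(z) = C1 + C2*erf(2^(1/4)*z/2)


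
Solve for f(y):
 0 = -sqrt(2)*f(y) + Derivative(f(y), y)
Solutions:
 f(y) = C1*exp(sqrt(2)*y)


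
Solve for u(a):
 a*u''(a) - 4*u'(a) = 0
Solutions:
 u(a) = C1 + C2*a^5


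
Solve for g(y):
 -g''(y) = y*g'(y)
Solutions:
 g(y) = C1 + C2*erf(sqrt(2)*y/2)


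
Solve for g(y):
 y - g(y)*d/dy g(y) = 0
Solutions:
 g(y) = -sqrt(C1 + y^2)
 g(y) = sqrt(C1 + y^2)


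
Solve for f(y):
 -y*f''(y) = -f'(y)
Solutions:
 f(y) = C1 + C2*y^2


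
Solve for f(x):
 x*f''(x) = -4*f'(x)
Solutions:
 f(x) = C1 + C2/x^3


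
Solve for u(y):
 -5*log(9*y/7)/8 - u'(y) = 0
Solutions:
 u(y) = C1 - 5*y*log(y)/8 - 5*y*log(3)/4 + 5*y/8 + 5*y*log(7)/8


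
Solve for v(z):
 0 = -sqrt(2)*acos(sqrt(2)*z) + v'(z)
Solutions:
 v(z) = C1 + sqrt(2)*(z*acos(sqrt(2)*z) - sqrt(2)*sqrt(1 - 2*z^2)/2)


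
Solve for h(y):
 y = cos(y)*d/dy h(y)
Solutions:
 h(y) = C1 + Integral(y/cos(y), y)


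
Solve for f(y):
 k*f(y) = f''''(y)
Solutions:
 f(y) = C1*exp(-k^(1/4)*y) + C2*exp(k^(1/4)*y) + C3*exp(-I*k^(1/4)*y) + C4*exp(I*k^(1/4)*y)


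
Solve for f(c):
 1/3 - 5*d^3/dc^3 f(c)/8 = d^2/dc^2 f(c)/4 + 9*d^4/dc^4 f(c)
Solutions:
 f(c) = C1 + C2*c + 2*c^2/3 + (C3*sin(sqrt(551)*c/144) + C4*cos(sqrt(551)*c/144))*exp(-5*c/144)


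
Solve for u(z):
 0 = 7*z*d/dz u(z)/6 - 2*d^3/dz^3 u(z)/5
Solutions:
 u(z) = C1 + Integral(C2*airyai(630^(1/3)*z/6) + C3*airybi(630^(1/3)*z/6), z)


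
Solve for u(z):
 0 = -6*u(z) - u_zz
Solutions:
 u(z) = C1*sin(sqrt(6)*z) + C2*cos(sqrt(6)*z)


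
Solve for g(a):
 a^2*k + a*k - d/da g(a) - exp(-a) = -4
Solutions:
 g(a) = C1 + a^3*k/3 + a^2*k/2 + 4*a + exp(-a)


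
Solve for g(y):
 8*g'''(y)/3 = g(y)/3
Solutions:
 g(y) = C3*exp(y/2) + (C1*sin(sqrt(3)*y/4) + C2*cos(sqrt(3)*y/4))*exp(-y/4)


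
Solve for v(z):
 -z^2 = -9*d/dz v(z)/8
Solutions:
 v(z) = C1 + 8*z^3/27


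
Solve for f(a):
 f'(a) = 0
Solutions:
 f(a) = C1


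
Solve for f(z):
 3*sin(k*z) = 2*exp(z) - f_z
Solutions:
 f(z) = C1 + 2*exp(z) + 3*cos(k*z)/k


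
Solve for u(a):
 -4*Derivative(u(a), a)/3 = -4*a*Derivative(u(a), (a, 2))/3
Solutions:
 u(a) = C1 + C2*a^2


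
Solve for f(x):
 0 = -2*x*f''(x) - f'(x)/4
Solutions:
 f(x) = C1 + C2*x^(7/8)


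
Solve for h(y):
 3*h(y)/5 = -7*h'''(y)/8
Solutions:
 h(y) = C3*exp(-2*3^(1/3)*35^(2/3)*y/35) + (C1*sin(3^(5/6)*35^(2/3)*y/35) + C2*cos(3^(5/6)*35^(2/3)*y/35))*exp(3^(1/3)*35^(2/3)*y/35)


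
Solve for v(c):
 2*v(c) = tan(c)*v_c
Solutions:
 v(c) = C1*sin(c)^2


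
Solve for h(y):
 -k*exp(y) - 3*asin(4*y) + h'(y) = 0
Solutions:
 h(y) = C1 + k*exp(y) + 3*y*asin(4*y) + 3*sqrt(1 - 16*y^2)/4


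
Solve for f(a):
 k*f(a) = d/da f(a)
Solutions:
 f(a) = C1*exp(a*k)


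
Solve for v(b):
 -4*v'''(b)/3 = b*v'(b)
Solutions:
 v(b) = C1 + Integral(C2*airyai(-6^(1/3)*b/2) + C3*airybi(-6^(1/3)*b/2), b)


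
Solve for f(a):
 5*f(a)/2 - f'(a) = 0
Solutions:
 f(a) = C1*exp(5*a/2)


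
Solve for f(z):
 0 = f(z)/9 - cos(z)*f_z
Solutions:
 f(z) = C1*(sin(z) + 1)^(1/18)/(sin(z) - 1)^(1/18)


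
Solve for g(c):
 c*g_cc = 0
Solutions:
 g(c) = C1 + C2*c


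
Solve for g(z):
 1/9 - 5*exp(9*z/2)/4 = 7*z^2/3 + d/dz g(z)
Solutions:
 g(z) = C1 - 7*z^3/9 + z/9 - 5*exp(9*z/2)/18


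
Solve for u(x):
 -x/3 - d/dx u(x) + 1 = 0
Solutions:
 u(x) = C1 - x^2/6 + x


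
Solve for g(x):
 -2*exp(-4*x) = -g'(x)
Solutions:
 g(x) = C1 - exp(-4*x)/2


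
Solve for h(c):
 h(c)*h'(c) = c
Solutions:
 h(c) = -sqrt(C1 + c^2)
 h(c) = sqrt(C1 + c^2)


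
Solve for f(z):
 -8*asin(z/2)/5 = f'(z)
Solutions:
 f(z) = C1 - 8*z*asin(z/2)/5 - 8*sqrt(4 - z^2)/5


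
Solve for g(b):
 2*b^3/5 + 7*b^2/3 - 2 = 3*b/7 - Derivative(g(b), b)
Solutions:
 g(b) = C1 - b^4/10 - 7*b^3/9 + 3*b^2/14 + 2*b


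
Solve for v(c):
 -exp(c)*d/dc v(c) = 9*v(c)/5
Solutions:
 v(c) = C1*exp(9*exp(-c)/5)


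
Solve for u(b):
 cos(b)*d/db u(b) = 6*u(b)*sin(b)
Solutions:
 u(b) = C1/cos(b)^6


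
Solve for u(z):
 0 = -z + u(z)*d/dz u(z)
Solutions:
 u(z) = -sqrt(C1 + z^2)
 u(z) = sqrt(C1 + z^2)


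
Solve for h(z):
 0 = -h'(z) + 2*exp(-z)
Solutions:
 h(z) = C1 - 2*exp(-z)


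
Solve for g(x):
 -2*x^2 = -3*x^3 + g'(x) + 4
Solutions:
 g(x) = C1 + 3*x^4/4 - 2*x^3/3 - 4*x


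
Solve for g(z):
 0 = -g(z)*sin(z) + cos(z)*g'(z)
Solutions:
 g(z) = C1/cos(z)


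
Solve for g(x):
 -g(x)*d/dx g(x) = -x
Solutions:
 g(x) = -sqrt(C1 + x^2)
 g(x) = sqrt(C1 + x^2)


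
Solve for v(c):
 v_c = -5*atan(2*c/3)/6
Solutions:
 v(c) = C1 - 5*c*atan(2*c/3)/6 + 5*log(4*c^2 + 9)/8


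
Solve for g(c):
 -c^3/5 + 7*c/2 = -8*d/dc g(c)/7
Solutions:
 g(c) = C1 + 7*c^4/160 - 49*c^2/32


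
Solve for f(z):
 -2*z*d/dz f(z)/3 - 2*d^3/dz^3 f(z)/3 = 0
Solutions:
 f(z) = C1 + Integral(C2*airyai(-z) + C3*airybi(-z), z)


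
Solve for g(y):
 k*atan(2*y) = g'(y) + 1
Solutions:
 g(y) = C1 + k*(y*atan(2*y) - log(4*y^2 + 1)/4) - y


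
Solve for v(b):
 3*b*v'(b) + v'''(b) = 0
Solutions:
 v(b) = C1 + Integral(C2*airyai(-3^(1/3)*b) + C3*airybi(-3^(1/3)*b), b)


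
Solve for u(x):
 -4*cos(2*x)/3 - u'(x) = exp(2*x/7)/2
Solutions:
 u(x) = C1 - 7*exp(2*x/7)/4 - 2*sin(2*x)/3


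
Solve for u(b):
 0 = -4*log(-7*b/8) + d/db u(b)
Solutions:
 u(b) = C1 + 4*b*log(-b) + 4*b*(-3*log(2) - 1 + log(7))


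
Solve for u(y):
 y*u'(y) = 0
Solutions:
 u(y) = C1


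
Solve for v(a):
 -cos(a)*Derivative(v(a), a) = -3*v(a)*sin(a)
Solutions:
 v(a) = C1/cos(a)^3


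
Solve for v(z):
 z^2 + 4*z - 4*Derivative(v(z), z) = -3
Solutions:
 v(z) = C1 + z^3/12 + z^2/2 + 3*z/4


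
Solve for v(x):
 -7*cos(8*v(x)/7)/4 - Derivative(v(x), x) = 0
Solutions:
 7*x/4 - 7*log(sin(8*v(x)/7) - 1)/16 + 7*log(sin(8*v(x)/7) + 1)/16 = C1


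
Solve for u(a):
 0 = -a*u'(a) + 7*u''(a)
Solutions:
 u(a) = C1 + C2*erfi(sqrt(14)*a/14)


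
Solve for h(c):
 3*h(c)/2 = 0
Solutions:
 h(c) = 0


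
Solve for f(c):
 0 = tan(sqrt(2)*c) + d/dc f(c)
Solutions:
 f(c) = C1 + sqrt(2)*log(cos(sqrt(2)*c))/2


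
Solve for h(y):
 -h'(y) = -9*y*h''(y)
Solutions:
 h(y) = C1 + C2*y^(10/9)


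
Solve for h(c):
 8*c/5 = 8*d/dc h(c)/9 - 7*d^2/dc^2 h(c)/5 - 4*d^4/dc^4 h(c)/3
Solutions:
 h(c) = C1 + C2*exp(-c*(-21*75^(1/3)/(200 + sqrt(55435))^(1/3) + 45^(1/3)*(200 + sqrt(55435))^(1/3))/60)*sin(3^(1/6)*5^(1/3)*c*(7*3^(2/3)*5^(1/3)/(200 + sqrt(55435))^(1/3) + (200 + sqrt(55435))^(1/3))/20) + C3*exp(-c*(-21*75^(1/3)/(200 + sqrt(55435))^(1/3) + 45^(1/3)*(200 + sqrt(55435))^(1/3))/60)*cos(3^(1/6)*5^(1/3)*c*(7*3^(2/3)*5^(1/3)/(200 + sqrt(55435))^(1/3) + (200 + sqrt(55435))^(1/3))/20) + C4*exp(c*(-21*75^(1/3)/(200 + sqrt(55435))^(1/3) + 45^(1/3)*(200 + sqrt(55435))^(1/3))/30) + 9*c^2/10 + 567*c/200


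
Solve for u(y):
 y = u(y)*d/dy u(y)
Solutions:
 u(y) = -sqrt(C1 + y^2)
 u(y) = sqrt(C1 + y^2)


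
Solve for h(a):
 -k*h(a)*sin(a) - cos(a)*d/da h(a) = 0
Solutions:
 h(a) = C1*exp(k*log(cos(a)))


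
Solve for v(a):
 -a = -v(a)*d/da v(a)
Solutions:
 v(a) = -sqrt(C1 + a^2)
 v(a) = sqrt(C1 + a^2)


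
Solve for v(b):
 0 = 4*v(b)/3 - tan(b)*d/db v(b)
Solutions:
 v(b) = C1*sin(b)^(4/3)


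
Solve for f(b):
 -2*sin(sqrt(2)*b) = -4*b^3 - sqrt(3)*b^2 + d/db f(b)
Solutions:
 f(b) = C1 + b^4 + sqrt(3)*b^3/3 + sqrt(2)*cos(sqrt(2)*b)


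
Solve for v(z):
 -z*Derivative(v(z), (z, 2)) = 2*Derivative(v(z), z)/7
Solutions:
 v(z) = C1 + C2*z^(5/7)


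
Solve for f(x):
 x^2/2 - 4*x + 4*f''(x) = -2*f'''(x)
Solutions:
 f(x) = C1 + C2*x + C3*exp(-2*x) - x^4/96 + 3*x^3/16 - 9*x^2/32


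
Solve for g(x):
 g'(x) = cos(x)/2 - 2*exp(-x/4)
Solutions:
 g(x) = C1 + sin(x)/2 + 8*exp(-x/4)


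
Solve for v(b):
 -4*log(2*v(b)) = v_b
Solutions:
 Integral(1/(log(_y) + log(2)), (_y, v(b)))/4 = C1 - b


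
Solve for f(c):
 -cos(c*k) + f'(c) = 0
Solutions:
 f(c) = C1 + sin(c*k)/k


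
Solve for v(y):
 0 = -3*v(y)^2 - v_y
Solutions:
 v(y) = 1/(C1 + 3*y)


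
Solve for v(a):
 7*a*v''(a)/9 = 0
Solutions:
 v(a) = C1 + C2*a


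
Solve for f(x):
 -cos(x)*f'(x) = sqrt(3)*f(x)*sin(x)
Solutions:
 f(x) = C1*cos(x)^(sqrt(3))


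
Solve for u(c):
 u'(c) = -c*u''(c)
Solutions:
 u(c) = C1 + C2*log(c)


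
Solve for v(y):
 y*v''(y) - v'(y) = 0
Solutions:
 v(y) = C1 + C2*y^2


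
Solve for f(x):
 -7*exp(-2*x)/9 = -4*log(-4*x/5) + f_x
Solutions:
 f(x) = C1 + 4*x*log(-x) + 4*x*(-log(5) - 1 + 2*log(2)) + 7*exp(-2*x)/18


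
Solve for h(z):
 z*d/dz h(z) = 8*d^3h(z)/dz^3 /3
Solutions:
 h(z) = C1 + Integral(C2*airyai(3^(1/3)*z/2) + C3*airybi(3^(1/3)*z/2), z)


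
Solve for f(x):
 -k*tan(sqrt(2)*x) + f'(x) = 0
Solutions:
 f(x) = C1 - sqrt(2)*k*log(cos(sqrt(2)*x))/2


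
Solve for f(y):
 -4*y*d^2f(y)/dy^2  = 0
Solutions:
 f(y) = C1 + C2*y


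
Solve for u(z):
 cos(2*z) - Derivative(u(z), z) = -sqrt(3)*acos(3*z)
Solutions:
 u(z) = C1 + sqrt(3)*(z*acos(3*z) - sqrt(1 - 9*z^2)/3) + sin(2*z)/2


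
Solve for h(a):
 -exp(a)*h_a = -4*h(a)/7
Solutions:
 h(a) = C1*exp(-4*exp(-a)/7)


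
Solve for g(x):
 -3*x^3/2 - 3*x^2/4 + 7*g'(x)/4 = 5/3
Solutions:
 g(x) = C1 + 3*x^4/14 + x^3/7 + 20*x/21


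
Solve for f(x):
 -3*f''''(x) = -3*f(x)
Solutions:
 f(x) = C1*exp(-x) + C2*exp(x) + C3*sin(x) + C4*cos(x)


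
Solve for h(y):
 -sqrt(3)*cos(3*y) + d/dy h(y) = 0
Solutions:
 h(y) = C1 + sqrt(3)*sin(3*y)/3


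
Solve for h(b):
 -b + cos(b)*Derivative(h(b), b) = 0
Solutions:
 h(b) = C1 + Integral(b/cos(b), b)


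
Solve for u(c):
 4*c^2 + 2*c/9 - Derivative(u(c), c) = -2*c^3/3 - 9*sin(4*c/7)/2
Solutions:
 u(c) = C1 + c^4/6 + 4*c^3/3 + c^2/9 - 63*cos(4*c/7)/8


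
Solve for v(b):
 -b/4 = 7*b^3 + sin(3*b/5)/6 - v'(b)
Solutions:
 v(b) = C1 + 7*b^4/4 + b^2/8 - 5*cos(3*b/5)/18


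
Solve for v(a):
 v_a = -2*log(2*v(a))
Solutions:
 Integral(1/(log(_y) + log(2)), (_y, v(a)))/2 = C1 - a


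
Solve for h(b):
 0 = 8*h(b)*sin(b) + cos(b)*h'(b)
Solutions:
 h(b) = C1*cos(b)^8


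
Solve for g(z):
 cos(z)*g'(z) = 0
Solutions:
 g(z) = C1


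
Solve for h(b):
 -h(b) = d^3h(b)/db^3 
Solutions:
 h(b) = C3*exp(-b) + (C1*sin(sqrt(3)*b/2) + C2*cos(sqrt(3)*b/2))*exp(b/2)


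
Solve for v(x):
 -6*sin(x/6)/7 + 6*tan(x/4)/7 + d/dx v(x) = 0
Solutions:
 v(x) = C1 + 24*log(cos(x/4))/7 - 36*cos(x/6)/7


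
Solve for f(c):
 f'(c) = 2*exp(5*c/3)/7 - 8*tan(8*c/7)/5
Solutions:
 f(c) = C1 + 6*exp(5*c/3)/35 + 7*log(cos(8*c/7))/5


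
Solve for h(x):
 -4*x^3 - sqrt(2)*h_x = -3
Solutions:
 h(x) = C1 - sqrt(2)*x^4/2 + 3*sqrt(2)*x/2


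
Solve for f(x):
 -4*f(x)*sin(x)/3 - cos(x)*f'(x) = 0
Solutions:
 f(x) = C1*cos(x)^(4/3)


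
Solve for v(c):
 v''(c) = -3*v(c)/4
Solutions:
 v(c) = C1*sin(sqrt(3)*c/2) + C2*cos(sqrt(3)*c/2)


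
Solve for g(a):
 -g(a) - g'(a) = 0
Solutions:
 g(a) = C1*exp(-a)


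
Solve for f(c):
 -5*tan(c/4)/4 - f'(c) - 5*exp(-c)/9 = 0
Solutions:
 f(c) = C1 - 5*log(tan(c/4)^2 + 1)/2 + 5*exp(-c)/9


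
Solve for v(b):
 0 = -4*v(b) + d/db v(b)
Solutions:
 v(b) = C1*exp(4*b)


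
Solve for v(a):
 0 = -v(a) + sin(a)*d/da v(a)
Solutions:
 v(a) = C1*sqrt(cos(a) - 1)/sqrt(cos(a) + 1)


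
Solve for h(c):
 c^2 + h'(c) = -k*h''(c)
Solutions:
 h(c) = C1 + C2*exp(-c/k) - c^3/3 + c^2*k - 2*c*k^2


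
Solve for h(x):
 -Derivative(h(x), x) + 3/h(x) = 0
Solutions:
 h(x) = -sqrt(C1 + 6*x)
 h(x) = sqrt(C1 + 6*x)


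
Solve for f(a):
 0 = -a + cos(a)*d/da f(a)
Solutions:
 f(a) = C1 + Integral(a/cos(a), a)


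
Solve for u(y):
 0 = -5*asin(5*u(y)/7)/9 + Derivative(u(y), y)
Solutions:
 Integral(1/asin(5*_y/7), (_y, u(y))) = C1 + 5*y/9


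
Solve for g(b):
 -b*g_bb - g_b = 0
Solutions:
 g(b) = C1 + C2*log(b)


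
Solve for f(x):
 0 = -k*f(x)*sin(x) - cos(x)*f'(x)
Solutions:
 f(x) = C1*exp(k*log(cos(x)))


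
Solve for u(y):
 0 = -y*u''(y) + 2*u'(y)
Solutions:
 u(y) = C1 + C2*y^3


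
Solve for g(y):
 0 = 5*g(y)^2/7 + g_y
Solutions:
 g(y) = 7/(C1 + 5*y)


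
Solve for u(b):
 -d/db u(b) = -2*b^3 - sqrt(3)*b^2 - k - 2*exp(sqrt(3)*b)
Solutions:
 u(b) = C1 + b^4/2 + sqrt(3)*b^3/3 + b*k + 2*sqrt(3)*exp(sqrt(3)*b)/3


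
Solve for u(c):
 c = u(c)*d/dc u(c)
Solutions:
 u(c) = -sqrt(C1 + c^2)
 u(c) = sqrt(C1 + c^2)


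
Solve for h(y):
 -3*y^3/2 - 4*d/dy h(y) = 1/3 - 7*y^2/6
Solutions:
 h(y) = C1 - 3*y^4/32 + 7*y^3/72 - y/12


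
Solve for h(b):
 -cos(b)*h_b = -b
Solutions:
 h(b) = C1 + Integral(b/cos(b), b)


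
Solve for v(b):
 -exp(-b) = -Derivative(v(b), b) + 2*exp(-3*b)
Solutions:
 v(b) = C1 - exp(-b) - 2*exp(-3*b)/3


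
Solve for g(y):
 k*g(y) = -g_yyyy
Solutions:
 g(y) = C1*exp(-y*(-k)^(1/4)) + C2*exp(y*(-k)^(1/4)) + C3*exp(-I*y*(-k)^(1/4)) + C4*exp(I*y*(-k)^(1/4))


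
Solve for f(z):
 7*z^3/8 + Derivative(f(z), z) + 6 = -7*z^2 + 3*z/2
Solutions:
 f(z) = C1 - 7*z^4/32 - 7*z^3/3 + 3*z^2/4 - 6*z


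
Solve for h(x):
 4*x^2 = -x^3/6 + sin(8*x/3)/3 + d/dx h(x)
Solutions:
 h(x) = C1 + x^4/24 + 4*x^3/3 + cos(8*x/3)/8


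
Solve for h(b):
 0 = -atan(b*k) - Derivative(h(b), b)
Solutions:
 h(b) = C1 - Piecewise((b*atan(b*k) - log(b^2*k^2 + 1)/(2*k), Ne(k, 0)), (0, True))


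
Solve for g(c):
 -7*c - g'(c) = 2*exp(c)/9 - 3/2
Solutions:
 g(c) = C1 - 7*c^2/2 + 3*c/2 - 2*exp(c)/9


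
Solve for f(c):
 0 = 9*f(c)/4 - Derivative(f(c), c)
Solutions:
 f(c) = C1*exp(9*c/4)


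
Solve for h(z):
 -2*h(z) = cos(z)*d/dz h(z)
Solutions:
 h(z) = C1*(sin(z) - 1)/(sin(z) + 1)


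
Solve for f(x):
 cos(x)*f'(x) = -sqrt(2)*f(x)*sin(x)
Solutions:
 f(x) = C1*cos(x)^(sqrt(2))


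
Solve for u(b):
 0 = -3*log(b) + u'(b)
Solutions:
 u(b) = C1 + 3*b*log(b) - 3*b


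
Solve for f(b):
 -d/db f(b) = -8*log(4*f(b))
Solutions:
 -Integral(1/(log(_y) + 2*log(2)), (_y, f(b)))/8 = C1 - b


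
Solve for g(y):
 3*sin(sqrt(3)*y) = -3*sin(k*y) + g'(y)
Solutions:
 g(y) = C1 - sqrt(3)*cos(sqrt(3)*y) - 3*cos(k*y)/k


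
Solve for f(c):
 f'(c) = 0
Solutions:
 f(c) = C1


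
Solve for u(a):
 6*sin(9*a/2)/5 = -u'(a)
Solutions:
 u(a) = C1 + 4*cos(9*a/2)/15


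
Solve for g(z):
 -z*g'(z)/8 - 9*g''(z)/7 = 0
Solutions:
 g(z) = C1 + C2*erf(sqrt(7)*z/12)


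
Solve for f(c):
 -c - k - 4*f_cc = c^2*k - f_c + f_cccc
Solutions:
 f(c) = C1 + C2*exp(-c*(-8*18^(1/3)/(9 + sqrt(849))^(1/3) + 12^(1/3)*(9 + sqrt(849))^(1/3))/12)*sin(2^(1/3)*3^(1/6)*c*(2/(9 + sqrt(849))^(1/3) + 2^(1/3)*3^(2/3)*(9 + sqrt(849))^(1/3)/12)) + C3*exp(-c*(-8*18^(1/3)/(9 + sqrt(849))^(1/3) + 12^(1/3)*(9 + sqrt(849))^(1/3))/12)*cos(2^(1/3)*3^(1/6)*c*(2/(9 + sqrt(849))^(1/3) + 2^(1/3)*3^(2/3)*(9 + sqrt(849))^(1/3)/12)) + C4*exp(c*(-8*18^(1/3)/(9 + sqrt(849))^(1/3) + 12^(1/3)*(9 + sqrt(849))^(1/3))/6) + c^3*k/3 + 4*c^2*k + c^2/2 + 33*c*k + 4*c


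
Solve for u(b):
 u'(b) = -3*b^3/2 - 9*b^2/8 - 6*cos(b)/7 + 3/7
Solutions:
 u(b) = C1 - 3*b^4/8 - 3*b^3/8 + 3*b/7 - 6*sin(b)/7


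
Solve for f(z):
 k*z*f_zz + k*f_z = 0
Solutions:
 f(z) = C1 + C2*log(z)


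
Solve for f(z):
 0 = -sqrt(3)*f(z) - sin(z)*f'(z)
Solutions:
 f(z) = C1*(cos(z) + 1)^(sqrt(3)/2)/(cos(z) - 1)^(sqrt(3)/2)


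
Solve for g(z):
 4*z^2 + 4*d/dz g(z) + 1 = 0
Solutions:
 g(z) = C1 - z^3/3 - z/4


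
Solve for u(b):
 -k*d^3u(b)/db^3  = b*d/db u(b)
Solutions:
 u(b) = C1 + Integral(C2*airyai(b*(-1/k)^(1/3)) + C3*airybi(b*(-1/k)^(1/3)), b)


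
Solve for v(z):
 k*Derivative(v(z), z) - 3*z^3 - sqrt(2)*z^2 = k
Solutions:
 v(z) = C1 + z + 3*z^4/(4*k) + sqrt(2)*z^3/(3*k)


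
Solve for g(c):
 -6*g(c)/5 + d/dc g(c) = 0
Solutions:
 g(c) = C1*exp(6*c/5)


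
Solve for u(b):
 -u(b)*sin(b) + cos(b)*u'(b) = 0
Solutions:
 u(b) = C1/cos(b)


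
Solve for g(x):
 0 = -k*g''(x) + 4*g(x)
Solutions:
 g(x) = C1*exp(-2*x*sqrt(1/k)) + C2*exp(2*x*sqrt(1/k))


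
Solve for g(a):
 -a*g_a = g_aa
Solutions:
 g(a) = C1 + C2*erf(sqrt(2)*a/2)


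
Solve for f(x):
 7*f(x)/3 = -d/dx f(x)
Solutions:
 f(x) = C1*exp(-7*x/3)


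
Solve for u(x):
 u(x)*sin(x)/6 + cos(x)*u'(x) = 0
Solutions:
 u(x) = C1*cos(x)^(1/6)


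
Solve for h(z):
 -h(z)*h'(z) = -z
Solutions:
 h(z) = -sqrt(C1 + z^2)
 h(z) = sqrt(C1 + z^2)


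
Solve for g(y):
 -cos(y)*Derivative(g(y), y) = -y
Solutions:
 g(y) = C1 + Integral(y/cos(y), y)


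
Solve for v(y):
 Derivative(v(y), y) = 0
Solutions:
 v(y) = C1


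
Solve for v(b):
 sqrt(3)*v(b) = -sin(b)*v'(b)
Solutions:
 v(b) = C1*(cos(b) + 1)^(sqrt(3)/2)/(cos(b) - 1)^(sqrt(3)/2)


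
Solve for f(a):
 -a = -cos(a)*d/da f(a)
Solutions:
 f(a) = C1 + Integral(a/cos(a), a)


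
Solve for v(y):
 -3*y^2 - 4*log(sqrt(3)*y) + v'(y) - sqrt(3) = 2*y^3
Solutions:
 v(y) = C1 + y^4/2 + y^3 + 4*y*log(y) - 4*y + sqrt(3)*y + y*log(9)


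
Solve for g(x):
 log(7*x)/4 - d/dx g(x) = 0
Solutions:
 g(x) = C1 + x*log(x)/4 - x/4 + x*log(7)/4


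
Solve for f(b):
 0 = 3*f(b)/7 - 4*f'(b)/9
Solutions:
 f(b) = C1*exp(27*b/28)


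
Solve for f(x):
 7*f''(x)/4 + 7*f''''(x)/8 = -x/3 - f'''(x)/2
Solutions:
 f(x) = C1 + C2*x - 2*x^3/63 + 4*x^2/147 + (C3*sin(sqrt(94)*x/7) + C4*cos(sqrt(94)*x/7))*exp(-2*x/7)


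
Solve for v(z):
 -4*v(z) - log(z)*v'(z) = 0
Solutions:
 v(z) = C1*exp(-4*li(z))


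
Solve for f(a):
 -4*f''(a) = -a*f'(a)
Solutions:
 f(a) = C1 + C2*erfi(sqrt(2)*a/4)


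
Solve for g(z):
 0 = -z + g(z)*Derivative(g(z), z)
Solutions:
 g(z) = -sqrt(C1 + z^2)
 g(z) = sqrt(C1 + z^2)


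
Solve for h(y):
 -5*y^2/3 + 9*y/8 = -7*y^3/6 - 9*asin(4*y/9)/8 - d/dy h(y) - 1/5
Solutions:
 h(y) = C1 - 7*y^4/24 + 5*y^3/9 - 9*y^2/16 - 9*y*asin(4*y/9)/8 - y/5 - 9*sqrt(81 - 16*y^2)/32


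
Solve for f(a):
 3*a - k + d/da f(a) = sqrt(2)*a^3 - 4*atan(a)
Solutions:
 f(a) = C1 + sqrt(2)*a^4/4 - 3*a^2/2 + a*k - 4*a*atan(a) + 2*log(a^2 + 1)


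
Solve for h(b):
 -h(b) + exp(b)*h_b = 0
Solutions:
 h(b) = C1*exp(-exp(-b))


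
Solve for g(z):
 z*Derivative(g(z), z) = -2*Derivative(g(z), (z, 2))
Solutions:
 g(z) = C1 + C2*erf(z/2)


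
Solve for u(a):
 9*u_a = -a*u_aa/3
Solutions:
 u(a) = C1 + C2/a^26


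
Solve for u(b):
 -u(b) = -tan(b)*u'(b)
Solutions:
 u(b) = C1*sin(b)


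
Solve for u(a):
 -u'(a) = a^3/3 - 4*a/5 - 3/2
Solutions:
 u(a) = C1 - a^4/12 + 2*a^2/5 + 3*a/2


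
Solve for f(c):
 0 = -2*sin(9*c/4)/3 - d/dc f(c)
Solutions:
 f(c) = C1 + 8*cos(9*c/4)/27


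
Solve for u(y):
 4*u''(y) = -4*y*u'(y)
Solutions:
 u(y) = C1 + C2*erf(sqrt(2)*y/2)


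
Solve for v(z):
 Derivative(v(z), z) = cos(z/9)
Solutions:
 v(z) = C1 + 9*sin(z/9)


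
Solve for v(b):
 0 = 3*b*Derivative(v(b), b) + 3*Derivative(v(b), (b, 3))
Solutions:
 v(b) = C1 + Integral(C2*airyai(-b) + C3*airybi(-b), b)


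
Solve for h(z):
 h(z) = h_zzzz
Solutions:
 h(z) = C1*exp(-z) + C2*exp(z) + C3*sin(z) + C4*cos(z)


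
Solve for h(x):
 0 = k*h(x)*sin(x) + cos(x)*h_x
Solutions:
 h(x) = C1*exp(k*log(cos(x)))


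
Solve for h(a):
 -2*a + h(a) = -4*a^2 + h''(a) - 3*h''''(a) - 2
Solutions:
 h(a) = -4*a^2 + 2*a + (C1*sin(3^(3/4)*a*sin(atan(sqrt(11))/2)/3) + C2*cos(3^(3/4)*a*sin(atan(sqrt(11))/2)/3))*exp(-3^(3/4)*a*cos(atan(sqrt(11))/2)/3) + (C3*sin(3^(3/4)*a*sin(atan(sqrt(11))/2)/3) + C4*cos(3^(3/4)*a*sin(atan(sqrt(11))/2)/3))*exp(3^(3/4)*a*cos(atan(sqrt(11))/2)/3) - 10


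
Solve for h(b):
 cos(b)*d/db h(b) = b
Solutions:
 h(b) = C1 + Integral(b/cos(b), b)


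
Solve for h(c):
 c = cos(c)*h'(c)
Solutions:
 h(c) = C1 + Integral(c/cos(c), c)


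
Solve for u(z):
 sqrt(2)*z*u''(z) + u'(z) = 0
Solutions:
 u(z) = C1 + C2*z^(1 - sqrt(2)/2)


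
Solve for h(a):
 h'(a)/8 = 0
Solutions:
 h(a) = C1


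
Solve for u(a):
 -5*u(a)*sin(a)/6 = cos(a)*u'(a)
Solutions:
 u(a) = C1*cos(a)^(5/6)


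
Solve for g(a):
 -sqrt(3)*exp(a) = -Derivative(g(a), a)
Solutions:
 g(a) = C1 + sqrt(3)*exp(a)


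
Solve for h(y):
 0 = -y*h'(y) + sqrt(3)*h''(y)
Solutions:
 h(y) = C1 + C2*erfi(sqrt(2)*3^(3/4)*y/6)


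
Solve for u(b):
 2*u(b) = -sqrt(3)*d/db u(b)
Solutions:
 u(b) = C1*exp(-2*sqrt(3)*b/3)


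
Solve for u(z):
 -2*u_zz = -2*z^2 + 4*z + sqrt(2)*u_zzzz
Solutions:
 u(z) = C1 + C2*z + C3*sin(2^(1/4)*z) + C4*cos(2^(1/4)*z) + z^4/12 - z^3/3 - sqrt(2)*z^2/2


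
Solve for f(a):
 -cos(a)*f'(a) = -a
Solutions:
 f(a) = C1 + Integral(a/cos(a), a)


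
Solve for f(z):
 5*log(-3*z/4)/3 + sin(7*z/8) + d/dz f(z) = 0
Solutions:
 f(z) = C1 - 5*z*log(-z)/3 - 2*z*log(3) + z*log(6)/3 + 5*z/3 + 3*z*log(2) + 8*cos(7*z/8)/7


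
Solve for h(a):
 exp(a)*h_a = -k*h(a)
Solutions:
 h(a) = C1*exp(k*exp(-a))


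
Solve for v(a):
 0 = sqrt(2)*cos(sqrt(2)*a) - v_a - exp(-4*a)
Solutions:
 v(a) = C1 + sin(sqrt(2)*a) + exp(-4*a)/4


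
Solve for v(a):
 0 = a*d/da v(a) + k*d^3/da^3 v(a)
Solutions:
 v(a) = C1 + Integral(C2*airyai(a*(-1/k)^(1/3)) + C3*airybi(a*(-1/k)^(1/3)), a)


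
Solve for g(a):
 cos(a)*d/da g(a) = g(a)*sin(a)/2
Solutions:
 g(a) = C1/sqrt(cos(a))


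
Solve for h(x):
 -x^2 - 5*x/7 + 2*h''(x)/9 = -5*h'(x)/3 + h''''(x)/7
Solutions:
 h(x) = C1 + C2*exp(-x*(4*18^(1/3)*7^(2/3)/(sqrt(163353) + 405)^(1/3) + 84^(1/3)*(sqrt(163353) + 405)^(1/3))/36)*sin(3^(1/6)*x*(-28^(1/3)*3^(2/3)*(sqrt(163353) + 405)^(1/3) + 12*2^(1/3)*7^(2/3)/(sqrt(163353) + 405)^(1/3))/36) + C3*exp(-x*(4*18^(1/3)*7^(2/3)/(sqrt(163353) + 405)^(1/3) + 84^(1/3)*(sqrt(163353) + 405)^(1/3))/36)*cos(3^(1/6)*x*(-28^(1/3)*3^(2/3)*(sqrt(163353) + 405)^(1/3) + 12*2^(1/3)*7^(2/3)/(sqrt(163353) + 405)^(1/3))/36) + C4*exp(x*(4*18^(1/3)*7^(2/3)/(sqrt(163353) + 405)^(1/3) + 84^(1/3)*(sqrt(163353) + 405)^(1/3))/18) + x^3/5 + 47*x^2/350 - 94*x/2625


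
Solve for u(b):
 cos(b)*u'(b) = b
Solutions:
 u(b) = C1 + Integral(b/cos(b), b)


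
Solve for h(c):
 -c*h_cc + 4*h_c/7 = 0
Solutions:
 h(c) = C1 + C2*c^(11/7)


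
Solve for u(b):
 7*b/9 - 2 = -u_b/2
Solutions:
 u(b) = C1 - 7*b^2/9 + 4*b


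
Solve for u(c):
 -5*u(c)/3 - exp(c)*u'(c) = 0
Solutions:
 u(c) = C1*exp(5*exp(-c)/3)


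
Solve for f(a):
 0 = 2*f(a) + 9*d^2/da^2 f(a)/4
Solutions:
 f(a) = C1*sin(2*sqrt(2)*a/3) + C2*cos(2*sqrt(2)*a/3)


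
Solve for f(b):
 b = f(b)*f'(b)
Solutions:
 f(b) = -sqrt(C1 + b^2)
 f(b) = sqrt(C1 + b^2)


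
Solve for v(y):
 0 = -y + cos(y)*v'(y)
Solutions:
 v(y) = C1 + Integral(y/cos(y), y)


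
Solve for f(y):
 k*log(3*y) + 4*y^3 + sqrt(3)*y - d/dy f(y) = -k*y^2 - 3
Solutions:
 f(y) = C1 + k*y^3/3 + k*y*log(y) - k*y + k*y*log(3) + y^4 + sqrt(3)*y^2/2 + 3*y


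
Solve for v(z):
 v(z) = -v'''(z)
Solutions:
 v(z) = C3*exp(-z) + (C1*sin(sqrt(3)*z/2) + C2*cos(sqrt(3)*z/2))*exp(z/2)


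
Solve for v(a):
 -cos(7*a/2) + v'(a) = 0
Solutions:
 v(a) = C1 + 2*sin(7*a/2)/7


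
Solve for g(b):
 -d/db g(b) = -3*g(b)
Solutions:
 g(b) = C1*exp(3*b)


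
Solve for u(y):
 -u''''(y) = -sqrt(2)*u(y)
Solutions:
 u(y) = C1*exp(-2^(1/8)*y) + C2*exp(2^(1/8)*y) + C3*sin(2^(1/8)*y) + C4*cos(2^(1/8)*y)


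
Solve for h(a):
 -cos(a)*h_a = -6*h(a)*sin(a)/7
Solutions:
 h(a) = C1/cos(a)^(6/7)


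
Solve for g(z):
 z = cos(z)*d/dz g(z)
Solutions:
 g(z) = C1 + Integral(z/cos(z), z)


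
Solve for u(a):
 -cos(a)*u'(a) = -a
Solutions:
 u(a) = C1 + Integral(a/cos(a), a)


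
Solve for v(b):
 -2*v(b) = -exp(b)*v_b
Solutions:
 v(b) = C1*exp(-2*exp(-b))


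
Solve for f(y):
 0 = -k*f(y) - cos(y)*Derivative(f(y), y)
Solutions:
 f(y) = C1*exp(k*(log(sin(y) - 1) - log(sin(y) + 1))/2)


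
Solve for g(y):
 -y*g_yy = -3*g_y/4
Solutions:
 g(y) = C1 + C2*y^(7/4)


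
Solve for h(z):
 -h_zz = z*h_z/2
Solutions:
 h(z) = C1 + C2*erf(z/2)


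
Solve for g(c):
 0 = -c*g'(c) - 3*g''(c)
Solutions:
 g(c) = C1 + C2*erf(sqrt(6)*c/6)


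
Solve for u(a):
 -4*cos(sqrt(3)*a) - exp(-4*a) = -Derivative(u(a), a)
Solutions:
 u(a) = C1 + 4*sqrt(3)*sin(sqrt(3)*a)/3 - exp(-4*a)/4


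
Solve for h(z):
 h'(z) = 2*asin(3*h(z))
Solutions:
 Integral(1/asin(3*_y), (_y, h(z))) = C1 + 2*z


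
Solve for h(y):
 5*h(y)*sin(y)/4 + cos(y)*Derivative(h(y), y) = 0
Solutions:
 h(y) = C1*cos(y)^(5/4)


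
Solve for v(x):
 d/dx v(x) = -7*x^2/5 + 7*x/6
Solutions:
 v(x) = C1 - 7*x^3/15 + 7*x^2/12


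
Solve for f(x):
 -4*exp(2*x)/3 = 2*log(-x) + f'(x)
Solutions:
 f(x) = C1 - 2*x*log(-x) + 2*x - 2*exp(2*x)/3


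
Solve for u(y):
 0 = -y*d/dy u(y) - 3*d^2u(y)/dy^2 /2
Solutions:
 u(y) = C1 + C2*erf(sqrt(3)*y/3)


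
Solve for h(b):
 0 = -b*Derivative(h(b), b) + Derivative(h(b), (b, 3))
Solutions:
 h(b) = C1 + Integral(C2*airyai(b) + C3*airybi(b), b)
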